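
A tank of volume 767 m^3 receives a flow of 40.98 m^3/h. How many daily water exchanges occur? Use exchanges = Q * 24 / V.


Daily flow volume = 40.98 m^3/h * 24 h = 983.52 m^3/day
Exchanges = daily flow / tank volume = 983.52 / 767 = 1.28229 exchanges/day

1.28229 exchanges/day


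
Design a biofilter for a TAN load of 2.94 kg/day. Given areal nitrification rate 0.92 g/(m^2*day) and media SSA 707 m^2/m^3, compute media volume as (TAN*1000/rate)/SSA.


A = 2.94*1000 / 0.92 = 3195.6522 m^2
V = 3195.6522 / 707 = 4.52002

4.52002 m^3


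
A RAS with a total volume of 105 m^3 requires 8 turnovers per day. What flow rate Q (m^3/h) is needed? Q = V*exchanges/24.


Daily recirculation volume = 105 m^3 * 8 = 840 m^3/day
Flow rate Q = daily volume / 24 h = 840 / 24 = 35 m^3/h

35 m^3/h


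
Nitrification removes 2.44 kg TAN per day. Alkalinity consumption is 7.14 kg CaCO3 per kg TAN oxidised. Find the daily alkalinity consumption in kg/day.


Alkalinity factor: 7.14 kg CaCO3 consumed per kg TAN nitrified
alk = 2.44 kg TAN * 7.14 = 17.4216 kg CaCO3/day

17.4216 kg CaCO3/day


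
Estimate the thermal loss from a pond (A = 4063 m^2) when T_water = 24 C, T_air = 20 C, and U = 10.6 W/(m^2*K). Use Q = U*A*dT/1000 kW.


Temperature difference dT = 24 - 20 = 4 K
Heat loss (W) = U * A * dT = 10.6 * 4063 * 4 = 172271.2 W
Convert to kW: 172271.2 / 1000 = 172.2712 kW

172.2712 kW


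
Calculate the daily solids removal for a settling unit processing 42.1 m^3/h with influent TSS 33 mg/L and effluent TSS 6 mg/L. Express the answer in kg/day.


Concentration drop: TSS_in - TSS_out = 33 - 6 = 27 mg/L
Hourly solids removed = Q * dTSS = 42.1 m^3/h * 27 mg/L = 1136.7 g/h  (m^3/h * mg/L = g/h)
Daily solids removed = 1136.7 * 24 = 27280.8 g/day
Convert g to kg: 27280.8 / 1000 = 27.2808 kg/day

27.2808 kg/day


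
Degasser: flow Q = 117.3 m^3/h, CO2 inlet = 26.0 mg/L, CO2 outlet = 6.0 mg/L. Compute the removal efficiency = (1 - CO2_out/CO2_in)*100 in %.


CO2_out / CO2_in = 6.0 / 26.0 = 0.23076923
Fraction remaining = 0.23076923
efficiency = (1 - 0.23076923) * 100 = 76.9231 %

76.9231 %


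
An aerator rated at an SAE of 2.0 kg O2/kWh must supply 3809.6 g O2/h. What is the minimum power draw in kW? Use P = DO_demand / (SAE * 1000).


SAE in g O2/kWh = 2.0 * 1000 = 2000 g/kWh
P = DO_demand / SAE_g = 3809.6 / 2000 = 1.9048 kW

1.9048 kW


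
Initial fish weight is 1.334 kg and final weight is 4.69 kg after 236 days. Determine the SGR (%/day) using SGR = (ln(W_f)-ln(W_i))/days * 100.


ln(W_f) = ln(4.69) = 1.5454326
ln(W_i) = ln(1.334) = 0.28818195
ln(W_f) - ln(W_i) = 1.5454326 - 0.28818195 = 1.2572507
SGR = 1.2572507 / 236 * 100 = 0.532733 %/day

0.532733 %/day


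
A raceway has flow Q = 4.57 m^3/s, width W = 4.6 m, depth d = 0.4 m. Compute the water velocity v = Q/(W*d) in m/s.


Cross-sectional area = W * d = 4.6 * 0.4 = 1.84 m^2
Velocity = Q / A = 4.57 / 1.84 = 2.4837 m/s

2.4837 m/s


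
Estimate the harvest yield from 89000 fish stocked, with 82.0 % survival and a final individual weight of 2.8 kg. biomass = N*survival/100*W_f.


Survivors = 89000 * 82.0/100 = 72980 fish
Harvest biomass = survivors * W_f = 72980 * 2.8 = 204344 kg

204344 kg


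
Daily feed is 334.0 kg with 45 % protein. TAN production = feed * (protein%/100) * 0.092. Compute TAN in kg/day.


Protein in feed = 334.0 * 45/100 = 150.3 kg/day
TAN = protein * 0.092 = 150.3 * 0.092 = 13.8276 kg/day

13.8276 kg/day


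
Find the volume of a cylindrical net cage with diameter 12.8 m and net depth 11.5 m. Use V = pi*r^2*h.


r = d/2 = 12.8/2 = 6.4 m
Base area = pi*r^2 = pi*6.4^2 = 128.67964 m^2
Volume = 128.67964 * 11.5 = 1479.82 m^3

1479.82 m^3


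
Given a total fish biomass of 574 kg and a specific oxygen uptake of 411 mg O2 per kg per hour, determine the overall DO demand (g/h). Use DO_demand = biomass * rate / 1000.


Total O2 consumption (mg/h) = 574 kg * 411 mg/(kg*h) = 235914 mg/h
Convert to g/h: 235914 / 1000 = 235.914 g/h

235.914 g/h


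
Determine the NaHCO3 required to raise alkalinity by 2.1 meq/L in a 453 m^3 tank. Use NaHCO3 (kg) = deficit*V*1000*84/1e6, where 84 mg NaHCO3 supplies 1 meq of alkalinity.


Tank volume in L = 453 m^3 * 1000 = 453000 L
Total meq required = 2.1 meq/L * 453000 L = 951300 meq
NaHCO3 mass = 951300 meq * 84 mg/meq / 1e6 = 79.9092 kg

79.9092 kg


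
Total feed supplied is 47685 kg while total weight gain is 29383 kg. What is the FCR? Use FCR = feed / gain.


FCR = feed consumed / weight gained
FCR = 47685 kg / 29383 kg = 1.62288

1.62288


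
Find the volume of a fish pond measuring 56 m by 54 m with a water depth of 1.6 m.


Base area = L * W = 56 * 54 = 3024 m^2
Volume = area * depth = 3024 * 1.6 = 4838.4 m^3

4838.4 m^3


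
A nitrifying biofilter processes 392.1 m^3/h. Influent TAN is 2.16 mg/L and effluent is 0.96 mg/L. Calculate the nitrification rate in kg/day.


Concentration drop: TAN_in - TAN_out = 2.16 - 0.96 = 1.2 mg/L
Hourly TAN removed = Q * dTAN = 392.1 m^3/h * 1.2 mg/L = 470.52 g/h  (m^3/h * mg/L = g/h)
Daily TAN removed = 470.52 * 24 = 11292.48 g/day
Convert to kg/day: 11292.48 / 1000 = 11.29248 kg/day

11.29248 kg/day


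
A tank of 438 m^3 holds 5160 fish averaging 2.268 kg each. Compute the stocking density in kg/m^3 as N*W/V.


Total biomass = 5160 fish * 2.268 kg = 11702.88 kg
Density = total biomass / volume = 11702.88 / 438 = 26.7189 kg/m^3

26.7189 kg/m^3


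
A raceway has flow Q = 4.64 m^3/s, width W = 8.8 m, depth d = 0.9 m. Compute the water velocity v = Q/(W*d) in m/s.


Cross-sectional area = W * d = 8.8 * 0.9 = 7.92 m^2
Velocity = Q / A = 4.64 / 7.92 = 0.585859 m/s

0.585859 m/s


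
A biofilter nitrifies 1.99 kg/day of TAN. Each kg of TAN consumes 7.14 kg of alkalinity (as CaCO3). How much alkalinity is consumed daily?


Alkalinity factor: 7.14 kg CaCO3 consumed per kg TAN nitrified
alk = 1.99 kg TAN * 7.14 = 14.2086 kg CaCO3/day

14.2086 kg CaCO3/day


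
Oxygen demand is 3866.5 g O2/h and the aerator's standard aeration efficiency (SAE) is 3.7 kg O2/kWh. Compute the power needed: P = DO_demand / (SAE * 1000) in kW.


SAE in g O2/kWh = 3.7 * 1000 = 3700 g/kWh
P = DO_demand / SAE_g = 3866.5 / 3700 = 1.045 kW

1.045 kW


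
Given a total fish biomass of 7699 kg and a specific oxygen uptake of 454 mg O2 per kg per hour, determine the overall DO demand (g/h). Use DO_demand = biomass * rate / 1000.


Total O2 consumption (mg/h) = 7699 kg * 454 mg/(kg*h) = 3495346 mg/h
Convert to g/h: 3495346 / 1000 = 3495.346 g/h

3495.346 g/h


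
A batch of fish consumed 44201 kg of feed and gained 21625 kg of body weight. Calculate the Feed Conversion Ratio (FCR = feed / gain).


FCR = feed consumed / weight gained
FCR = 44201 kg / 21625 kg = 2.04398

2.04398


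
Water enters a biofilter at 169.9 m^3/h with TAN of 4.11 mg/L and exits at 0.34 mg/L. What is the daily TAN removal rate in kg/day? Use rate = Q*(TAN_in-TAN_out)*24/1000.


Concentration drop: TAN_in - TAN_out = 4.11 - 0.34 = 3.77 mg/L
Hourly TAN removed = Q * dTAN = 169.9 m^3/h * 3.77 mg/L = 640.523 g/h  (m^3/h * mg/L = g/h)
Daily TAN removed = 640.523 * 24 = 15372.552 g/day
Convert to kg/day: 15372.552 / 1000 = 15.372552 kg/day

15.372552 kg/day


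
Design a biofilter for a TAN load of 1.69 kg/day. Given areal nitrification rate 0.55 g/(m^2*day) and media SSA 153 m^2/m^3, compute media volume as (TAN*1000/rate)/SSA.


A = 1.69*1000 / 0.55 = 3072.7273 m^2
V = 3072.7273 / 153 = 20.0832

20.0832 m^3


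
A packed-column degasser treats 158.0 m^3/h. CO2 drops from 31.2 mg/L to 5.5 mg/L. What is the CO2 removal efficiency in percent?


CO2_out / CO2_in = 5.5 / 31.2 = 0.17628205
Fraction remaining = 0.17628205
efficiency = (1 - 0.17628205) * 100 = 82.3718 %

82.3718 %


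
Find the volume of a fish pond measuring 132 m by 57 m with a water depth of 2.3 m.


Base area = L * W = 132 * 57 = 7524 m^2
Volume = area * depth = 7524 * 2.3 = 17305.2 m^3

17305.2 m^3


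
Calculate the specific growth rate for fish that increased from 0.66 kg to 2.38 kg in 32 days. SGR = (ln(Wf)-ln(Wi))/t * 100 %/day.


ln(W_f) = ln(2.38) = 0.86710049
ln(W_i) = ln(0.66) = -0.41551544
ln(W_f) - ln(W_i) = 0.86710049 - -0.41551544 = 1.2826159
SGR = 1.2826159 / 32 * 100 = 4.00817 %/day

4.00817 %/day


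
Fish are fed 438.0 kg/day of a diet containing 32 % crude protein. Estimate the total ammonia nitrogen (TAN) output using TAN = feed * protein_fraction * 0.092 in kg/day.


Protein in feed = 438.0 * 32/100 = 140.16 kg/day
TAN = protein * 0.092 = 140.16 * 0.092 = 12.89472 kg/day

12.89472 kg/day


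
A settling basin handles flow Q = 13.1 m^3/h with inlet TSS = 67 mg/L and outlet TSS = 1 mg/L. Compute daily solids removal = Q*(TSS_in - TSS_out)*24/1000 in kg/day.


Concentration drop: TSS_in - TSS_out = 67 - 1 = 66 mg/L
Hourly solids removed = Q * dTSS = 13.1 m^3/h * 66 mg/L = 864.6 g/h  (m^3/h * mg/L = g/h)
Daily solids removed = 864.6 * 24 = 20750.4 g/day
Convert g to kg: 20750.4 / 1000 = 20.7504 kg/day

20.7504 kg/day


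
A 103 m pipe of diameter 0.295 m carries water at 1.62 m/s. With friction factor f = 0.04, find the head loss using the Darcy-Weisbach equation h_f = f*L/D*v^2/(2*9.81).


v^2 = 1.62^2 = 2.6244 m^2/s^2
L/D = 103/0.295 = 349.15254
h_f = f*(L/D)*v^2/(2g) = 0.04 * 349.15254 * 2.6244 / 19.62 = 1.86813 m

1.86813 m


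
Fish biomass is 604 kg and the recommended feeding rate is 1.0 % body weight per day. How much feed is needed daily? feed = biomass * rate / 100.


Feeding rate fraction = 1.0% / 100 = 0.01
Daily feed = 604 kg * 0.01 = 6.04 kg/day

6.04 kg/day


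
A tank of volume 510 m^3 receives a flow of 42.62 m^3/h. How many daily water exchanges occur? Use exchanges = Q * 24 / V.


Daily flow volume = 42.62 m^3/h * 24 h = 1022.88 m^3/day
Exchanges = daily flow / tank volume = 1022.88 / 510 = 2.00565 exchanges/day

2.00565 exchanges/day


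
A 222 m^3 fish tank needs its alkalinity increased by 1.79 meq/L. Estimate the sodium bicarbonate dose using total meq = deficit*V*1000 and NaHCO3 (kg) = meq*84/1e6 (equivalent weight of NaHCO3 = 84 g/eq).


Tank volume in L = 222 m^3 * 1000 = 222000 L
Total meq required = 1.79 meq/L * 222000 L = 397380 meq
NaHCO3 mass = 397380 meq * 84 mg/meq / 1e6 = 33.3799 kg

33.3799 kg


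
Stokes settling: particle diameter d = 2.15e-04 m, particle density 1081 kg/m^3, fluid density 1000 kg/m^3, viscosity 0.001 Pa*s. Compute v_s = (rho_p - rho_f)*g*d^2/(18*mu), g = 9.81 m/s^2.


Density difference: rho_p - rho_f = 1081 - 1000 = 81 kg/m^3
d^2 = (2.15e-04)^2 = 4.6225e-08 m^2
Numerator = (rho_p - rho_f) * g * d^2 = 81 * 9.81 * 4.6225e-08 = 3.6730847e-05
Denominator = 18 * mu = 18 * 0.001 = 0.018
v_s = 3.6730847e-05 / 0.018 = 0.0020406 m/s
Check: Re = rho_f * v_s * d / mu = 1000 * 0.0020406 * 2.15e-04 / 0.001 = 0.439 < 1, so Stokes' law applies.

0.0020406 m/s


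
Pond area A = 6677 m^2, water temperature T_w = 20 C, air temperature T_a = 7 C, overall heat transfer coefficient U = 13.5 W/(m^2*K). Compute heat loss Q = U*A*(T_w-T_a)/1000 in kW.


Temperature difference dT = 20 - 7 = 13 K
Heat loss (W) = U * A * dT = 13.5 * 6677 * 13 = 1171813.5 W
Convert to kW: 1171813.5 / 1000 = 1171.8135 kW

1171.8135 kW


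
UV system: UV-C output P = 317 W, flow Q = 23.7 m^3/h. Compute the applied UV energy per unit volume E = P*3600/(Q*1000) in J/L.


Energy delivered per hour = 317 W * 3600 s = 1141200 J/h
Volume treated per hour = 23.7 m^3/h * 1000 = 23700 L/h
dose = 1141200 / 23700 = 48.1519 J/L

48.1519 J/L


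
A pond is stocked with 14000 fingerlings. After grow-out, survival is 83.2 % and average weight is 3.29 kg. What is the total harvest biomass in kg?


Survivors = 14000 * 83.2/100 = 11648 fish
Harvest biomass = survivors * W_f = 11648 * 3.29 = 38321.92 kg

38321.92 kg


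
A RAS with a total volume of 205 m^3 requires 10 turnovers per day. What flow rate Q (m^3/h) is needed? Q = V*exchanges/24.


Daily recirculation volume = 205 m^3 * 10 = 2050 m^3/day
Flow rate Q = daily volume / 24 h = 2050 / 24 = 85.4167 m^3/h

85.4167 m^3/h


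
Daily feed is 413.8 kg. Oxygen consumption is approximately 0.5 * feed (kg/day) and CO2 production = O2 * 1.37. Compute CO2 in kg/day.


O2 = 413.8 * 0.5 = 206.9
CO2 = 206.9 * 1.37 = 283.453

283.453 kg/day


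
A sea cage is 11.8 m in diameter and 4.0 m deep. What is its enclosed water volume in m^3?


r = d/2 = 11.8/2 = 5.9 m
Base area = pi*r^2 = pi*5.9^2 = 109.35884 m^2
Volume = 109.35884 * 4.0 = 437.435 m^3

437.435 m^3


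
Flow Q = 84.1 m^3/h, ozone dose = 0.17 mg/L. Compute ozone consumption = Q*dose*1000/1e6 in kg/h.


O3 demand (mg/h) = Q * dose * 1000 = 84.1 * 0.17 * 1000 = 14297 mg/h
Convert mg to kg: 14297 / 1e6 = 0.014297 kg/h

0.014297 kg/h


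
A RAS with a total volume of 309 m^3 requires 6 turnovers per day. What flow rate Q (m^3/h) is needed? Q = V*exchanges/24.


Daily recirculation volume = 309 m^3 * 6 = 1854 m^3/day
Flow rate Q = daily volume / 24 h = 1854 / 24 = 77.25 m^3/h

77.25 m^3/h


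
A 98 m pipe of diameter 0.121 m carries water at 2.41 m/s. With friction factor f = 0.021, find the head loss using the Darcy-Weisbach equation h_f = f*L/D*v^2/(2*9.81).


v^2 = 2.41^2 = 5.8081 m^2/s^2
L/D = 98/0.121 = 809.91736
h_f = f*(L/D)*v^2/(2g) = 0.021 * 809.91736 * 5.8081 / 19.62 = 5.03495 m

5.03495 m


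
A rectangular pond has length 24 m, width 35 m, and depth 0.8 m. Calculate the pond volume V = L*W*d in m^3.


Base area = L * W = 24 * 35 = 840 m^2
Volume = area * depth = 840 * 0.8 = 672 m^3

672 m^3


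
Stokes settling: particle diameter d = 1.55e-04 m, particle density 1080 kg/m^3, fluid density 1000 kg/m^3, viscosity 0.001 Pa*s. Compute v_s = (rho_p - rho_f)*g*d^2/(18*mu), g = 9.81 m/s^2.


Density difference: rho_p - rho_f = 1080 - 1000 = 80 kg/m^3
d^2 = (1.55e-04)^2 = 2.4025e-08 m^2
Numerator = (rho_p - rho_f) * g * d^2 = 80 * 9.81 * 2.4025e-08 = 1.885482e-05
Denominator = 18 * mu = 18 * 0.001 = 0.018
v_s = 1.885482e-05 / 0.018 = 0.00104749 m/s
Check: Re = rho_f * v_s * d / mu = 1000 * 0.00104749 * 1.55e-04 / 0.001 = 0.162 < 1, so Stokes' law applies.

0.00104749 m/s


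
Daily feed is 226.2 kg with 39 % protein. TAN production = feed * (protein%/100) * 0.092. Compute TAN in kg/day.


Protein in feed = 226.2 * 39/100 = 88.218 kg/day
TAN = protein * 0.092 = 88.218 * 0.092 = 8.116056 kg/day

8.116056 kg/day


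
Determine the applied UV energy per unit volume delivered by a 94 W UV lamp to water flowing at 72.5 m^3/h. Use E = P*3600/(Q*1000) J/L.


Energy delivered per hour = 94 W * 3600 s = 338400 J/h
Volume treated per hour = 72.5 m^3/h * 1000 = 72500 L/h
dose = 338400 / 72500 = 4.66759 J/L

4.66759 J/L


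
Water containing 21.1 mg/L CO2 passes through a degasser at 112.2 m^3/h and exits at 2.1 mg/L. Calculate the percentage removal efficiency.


CO2_out / CO2_in = 2.1 / 21.1 = 0.099526066
Fraction remaining = 0.099526066
efficiency = (1 - 0.099526066) * 100 = 90.0474 %

90.0474 %


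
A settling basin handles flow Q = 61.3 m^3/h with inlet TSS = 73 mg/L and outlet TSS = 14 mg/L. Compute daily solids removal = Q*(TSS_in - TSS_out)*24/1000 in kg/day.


Concentration drop: TSS_in - TSS_out = 73 - 14 = 59 mg/L
Hourly solids removed = Q * dTSS = 61.3 m^3/h * 59 mg/L = 3616.7 g/h  (m^3/h * mg/L = g/h)
Daily solids removed = 3616.7 * 24 = 86800.8 g/day
Convert g to kg: 86800.8 / 1000 = 86.8008 kg/day

86.8008 kg/day


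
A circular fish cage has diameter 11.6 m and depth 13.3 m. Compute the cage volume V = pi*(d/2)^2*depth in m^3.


r = d/2 = 11.6/2 = 5.8 m
Base area = pi*r^2 = pi*5.8^2 = 105.68318 m^2
Volume = 105.68318 * 13.3 = 1405.59 m^3

1405.59 m^3


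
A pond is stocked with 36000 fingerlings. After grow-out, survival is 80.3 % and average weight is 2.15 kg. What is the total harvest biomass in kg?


Survivors = 36000 * 80.3/100 = 28908 fish
Harvest biomass = survivors * W_f = 28908 * 2.15 = 62152.2 kg

62152.2 kg


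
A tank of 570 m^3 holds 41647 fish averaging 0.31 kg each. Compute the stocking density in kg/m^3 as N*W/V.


Total biomass = 41647 fish * 0.31 kg = 12910.57 kg
Density = total biomass / volume = 12910.57 / 570 = 22.6501 kg/m^3

22.6501 kg/m^3


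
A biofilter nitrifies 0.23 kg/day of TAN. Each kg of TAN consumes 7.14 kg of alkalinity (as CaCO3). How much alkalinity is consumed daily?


Alkalinity factor: 7.14 kg CaCO3 consumed per kg TAN nitrified
alk = 0.23 kg TAN * 7.14 = 1.6422 kg CaCO3/day

1.6422 kg CaCO3/day


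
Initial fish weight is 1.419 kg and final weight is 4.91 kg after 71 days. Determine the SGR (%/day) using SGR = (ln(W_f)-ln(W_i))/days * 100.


ln(W_f) = ln(4.91) = 1.5912739
ln(W_i) = ln(1.419) = 0.3499524
ln(W_f) - ln(W_i) = 1.5912739 - 0.3499524 = 1.2413215
SGR = 1.2413215 / 71 * 100 = 1.74834 %/day

1.74834 %/day


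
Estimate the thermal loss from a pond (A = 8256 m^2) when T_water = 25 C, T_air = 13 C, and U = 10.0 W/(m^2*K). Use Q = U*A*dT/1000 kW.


Temperature difference dT = 25 - 13 = 12 K
Heat loss (W) = U * A * dT = 10.0 * 8256 * 12 = 990720 W
Convert to kW: 990720 / 1000 = 990.72 kW

990.72 kW


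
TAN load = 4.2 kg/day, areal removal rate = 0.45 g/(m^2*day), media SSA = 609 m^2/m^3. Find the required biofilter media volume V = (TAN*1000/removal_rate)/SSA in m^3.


A = 4.2*1000 / 0.45 = 9333.3333 m^2
V = 9333.3333 / 609 = 15.3257

15.3257 m^3


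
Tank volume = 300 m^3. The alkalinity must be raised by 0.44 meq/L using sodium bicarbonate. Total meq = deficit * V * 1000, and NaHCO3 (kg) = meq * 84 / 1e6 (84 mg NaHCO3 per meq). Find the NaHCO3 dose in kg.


Tank volume in L = 300 m^3 * 1000 = 300000 L
Total meq required = 0.44 meq/L * 300000 L = 132000 meq
NaHCO3 mass = 132000 meq * 84 mg/meq / 1e6 = 11.088 kg

11.088 kg


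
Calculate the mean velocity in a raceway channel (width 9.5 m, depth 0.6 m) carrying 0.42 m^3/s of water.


Cross-sectional area = W * d = 9.5 * 0.6 = 5.7 m^2
Velocity = Q / A = 0.42 / 5.7 = 0.0736842 m/s

0.0736842 m/s


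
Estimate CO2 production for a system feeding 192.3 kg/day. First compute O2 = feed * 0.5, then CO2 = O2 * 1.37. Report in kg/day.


O2 = 192.3 * 0.5 = 96.15
CO2 = 96.15 * 1.37 = 131.7255

131.7255 kg/day


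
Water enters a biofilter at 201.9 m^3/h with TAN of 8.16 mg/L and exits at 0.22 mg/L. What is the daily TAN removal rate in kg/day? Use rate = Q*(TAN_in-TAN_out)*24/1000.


Concentration drop: TAN_in - TAN_out = 8.16 - 0.22 = 7.94 mg/L
Hourly TAN removed = Q * dTAN = 201.9 m^3/h * 7.94 mg/L = 1603.086 g/h  (m^3/h * mg/L = g/h)
Daily TAN removed = 1603.086 * 24 = 38474.064 g/day
Convert to kg/day: 38474.064 / 1000 = 38.474064 kg/day

38.474064 kg/day


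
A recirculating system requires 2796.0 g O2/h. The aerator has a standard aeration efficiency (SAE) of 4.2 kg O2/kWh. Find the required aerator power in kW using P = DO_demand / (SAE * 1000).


SAE in g O2/kWh = 4.2 * 1000 = 4200 g/kWh
P = DO_demand / SAE_g = 2796.0 / 4200 = 0.665714 kW

0.665714 kW


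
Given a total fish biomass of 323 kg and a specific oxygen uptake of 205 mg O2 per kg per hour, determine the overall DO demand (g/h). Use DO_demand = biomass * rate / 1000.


Total O2 consumption (mg/h) = 323 kg * 205 mg/(kg*h) = 66215 mg/h
Convert to g/h: 66215 / 1000 = 66.215 g/h

66.215 g/h


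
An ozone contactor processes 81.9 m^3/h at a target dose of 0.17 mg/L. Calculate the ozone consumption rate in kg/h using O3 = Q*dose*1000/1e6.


O3 demand (mg/h) = Q * dose * 1000 = 81.9 * 0.17 * 1000 = 13923 mg/h
Convert mg to kg: 13923 / 1e6 = 0.013923 kg/h

0.013923 kg/h


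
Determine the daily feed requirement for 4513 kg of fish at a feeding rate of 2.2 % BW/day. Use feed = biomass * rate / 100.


Feeding rate fraction = 2.2% / 100 = 0.022
Daily feed = 4513 kg * 0.022 = 99.286 kg/day

99.286 kg/day


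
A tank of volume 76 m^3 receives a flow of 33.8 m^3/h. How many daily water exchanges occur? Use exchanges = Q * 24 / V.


Daily flow volume = 33.8 m^3/h * 24 h = 811.2 m^3/day
Exchanges = daily flow / tank volume = 811.2 / 76 = 10.6737 exchanges/day

10.6737 exchanges/day


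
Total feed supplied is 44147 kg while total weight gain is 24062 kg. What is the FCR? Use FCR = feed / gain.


FCR = feed consumed / weight gained
FCR = 44147 kg / 24062 kg = 1.83472

1.83472


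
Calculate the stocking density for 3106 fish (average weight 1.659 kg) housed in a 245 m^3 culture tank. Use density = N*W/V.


Total biomass = 3106 fish * 1.659 kg = 5152.854 kg
Density = total biomass / volume = 5152.854 / 245 = 21.0321 kg/m^3

21.0321 kg/m^3


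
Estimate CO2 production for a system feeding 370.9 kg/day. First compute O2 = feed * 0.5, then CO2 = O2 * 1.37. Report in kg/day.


O2 = 370.9 * 0.5 = 185.45
CO2 = 185.45 * 1.37 = 254.0665

254.0665 kg/day


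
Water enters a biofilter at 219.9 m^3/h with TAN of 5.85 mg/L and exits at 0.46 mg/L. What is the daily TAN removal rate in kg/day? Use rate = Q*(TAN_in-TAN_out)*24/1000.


Concentration drop: TAN_in - TAN_out = 5.85 - 0.46 = 5.39 mg/L
Hourly TAN removed = Q * dTAN = 219.9 m^3/h * 5.39 mg/L = 1185.261 g/h  (m^3/h * mg/L = g/h)
Daily TAN removed = 1185.261 * 24 = 28446.264 g/day
Convert to kg/day: 28446.264 / 1000 = 28.446264 kg/day

28.446264 kg/day


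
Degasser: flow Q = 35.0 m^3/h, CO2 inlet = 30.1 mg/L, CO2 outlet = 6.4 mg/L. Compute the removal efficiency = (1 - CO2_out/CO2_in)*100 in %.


CO2_out / CO2_in = 6.4 / 30.1 = 0.21262458
Fraction remaining = 0.21262458
efficiency = (1 - 0.21262458) * 100 = 78.7375 %

78.7375 %


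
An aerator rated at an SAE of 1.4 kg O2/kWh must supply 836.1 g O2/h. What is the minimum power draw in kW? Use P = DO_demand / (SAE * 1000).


SAE in g O2/kWh = 1.4 * 1000 = 1400 g/kWh
P = DO_demand / SAE_g = 836.1 / 1400 = 0.597214 kW

0.597214 kW


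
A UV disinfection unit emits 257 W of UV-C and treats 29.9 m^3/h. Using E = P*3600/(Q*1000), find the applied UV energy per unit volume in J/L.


Energy delivered per hour = 257 W * 3600 s = 925200 J/h
Volume treated per hour = 29.9 m^3/h * 1000 = 29900 L/h
dose = 925200 / 29900 = 30.9431 J/L

30.9431 J/L


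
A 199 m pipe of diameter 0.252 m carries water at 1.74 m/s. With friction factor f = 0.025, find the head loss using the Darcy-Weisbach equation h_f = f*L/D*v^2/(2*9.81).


v^2 = 1.74^2 = 3.0276 m^2/s^2
L/D = 199/0.252 = 789.68254
h_f = f*(L/D)*v^2/(2g) = 0.025 * 789.68254 * 3.0276 / 19.62 = 3.04644 m

3.04644 m


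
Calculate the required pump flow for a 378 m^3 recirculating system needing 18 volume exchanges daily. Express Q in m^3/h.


Daily recirculation volume = 378 m^3 * 18 = 6804 m^3/day
Flow rate Q = daily volume / 24 h = 6804 / 24 = 283.5 m^3/h

283.5 m^3/h


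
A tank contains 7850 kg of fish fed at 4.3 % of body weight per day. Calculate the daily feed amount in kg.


Feeding rate fraction = 4.3% / 100 = 0.043
Daily feed = 7850 kg * 0.043 = 337.55 kg/day

337.55 kg/day


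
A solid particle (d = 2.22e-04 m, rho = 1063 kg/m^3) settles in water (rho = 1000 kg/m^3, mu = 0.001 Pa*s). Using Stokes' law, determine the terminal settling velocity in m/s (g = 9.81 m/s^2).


Density difference: rho_p - rho_f = 1063 - 1000 = 63 kg/m^3
d^2 = (2.22e-04)^2 = 4.9284e-08 m^2
Numerator = (rho_p - rho_f) * g * d^2 = 63 * 9.81 * 4.9284e-08 = 3.0458991e-05
Denominator = 18 * mu = 18 * 0.001 = 0.018
v_s = 3.0458991e-05 / 0.018 = 0.00169217 m/s
Check: Re = rho_f * v_s * d / mu = 1000 * 0.00169217 * 2.22e-04 / 0.001 = 0.376 < 1, so Stokes' law applies.

0.00169217 m/s


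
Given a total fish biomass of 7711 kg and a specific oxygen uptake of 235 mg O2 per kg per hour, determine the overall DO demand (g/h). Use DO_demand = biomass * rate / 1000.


Total O2 consumption (mg/h) = 7711 kg * 235 mg/(kg*h) = 1812085 mg/h
Convert to g/h: 1812085 / 1000 = 1812.085 g/h

1812.085 g/h


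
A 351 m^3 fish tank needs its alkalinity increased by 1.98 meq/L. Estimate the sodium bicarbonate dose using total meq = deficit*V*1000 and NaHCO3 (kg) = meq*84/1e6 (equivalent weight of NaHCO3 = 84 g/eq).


Tank volume in L = 351 m^3 * 1000 = 351000 L
Total meq required = 1.98 meq/L * 351000 L = 694980 meq
NaHCO3 mass = 694980 meq * 84 mg/meq / 1e6 = 58.3783 kg

58.3783 kg


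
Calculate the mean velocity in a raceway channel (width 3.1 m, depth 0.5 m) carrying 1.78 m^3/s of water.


Cross-sectional area = W * d = 3.1 * 0.5 = 1.55 m^2
Velocity = Q / A = 1.78 / 1.55 = 1.14839 m/s

1.14839 m/s


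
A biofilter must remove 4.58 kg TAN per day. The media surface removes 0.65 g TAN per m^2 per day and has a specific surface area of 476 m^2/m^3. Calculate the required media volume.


A = 4.58*1000 / 0.65 = 7046.1538 m^2
V = 7046.1538 / 476 = 14.8028

14.8028 m^3


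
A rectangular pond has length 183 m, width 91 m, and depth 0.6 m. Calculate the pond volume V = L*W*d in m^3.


Base area = L * W = 183 * 91 = 16653 m^2
Volume = area * depth = 16653 * 0.6 = 9991.8 m^3

9991.8 m^3


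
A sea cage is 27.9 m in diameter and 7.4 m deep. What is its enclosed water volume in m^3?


r = d/2 = 27.9/2 = 13.95 m
Base area = pi*r^2 = pi*13.95^2 = 611.36178 m^2
Volume = 611.36178 * 7.4 = 4524.08 m^3

4524.08 m^3


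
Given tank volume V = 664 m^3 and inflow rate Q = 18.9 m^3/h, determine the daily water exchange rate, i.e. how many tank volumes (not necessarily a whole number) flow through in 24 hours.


Daily flow volume = 18.9 m^3/h * 24 h = 453.6 m^3/day
Exchanges = daily flow / tank volume = 453.6 / 664 = 0.683133 exchanges/day

0.683133 exchanges/day


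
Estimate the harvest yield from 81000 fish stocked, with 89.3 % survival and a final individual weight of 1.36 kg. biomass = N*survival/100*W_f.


Survivors = 81000 * 89.3/100 = 72333 fish
Harvest biomass = survivors * W_f = 72333 * 1.36 = 98372.88 kg

98372.88 kg


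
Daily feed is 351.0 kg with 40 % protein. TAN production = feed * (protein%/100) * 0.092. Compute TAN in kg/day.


Protein in feed = 351.0 * 40/100 = 140.4 kg/day
TAN = protein * 0.092 = 140.4 * 0.092 = 12.9168 kg/day

12.9168 kg/day


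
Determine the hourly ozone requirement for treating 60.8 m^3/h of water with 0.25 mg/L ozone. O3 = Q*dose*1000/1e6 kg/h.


O3 demand (mg/h) = Q * dose * 1000 = 60.8 * 0.25 * 1000 = 15200 mg/h
Convert mg to kg: 15200 / 1e6 = 0.0152 kg/h

0.0152 kg/h


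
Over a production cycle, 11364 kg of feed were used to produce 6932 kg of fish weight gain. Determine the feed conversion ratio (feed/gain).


FCR = feed consumed / weight gained
FCR = 11364 kg / 6932 kg = 1.63935

1.63935


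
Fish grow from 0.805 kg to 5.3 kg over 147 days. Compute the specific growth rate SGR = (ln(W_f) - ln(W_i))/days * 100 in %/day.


ln(W_f) = ln(5.3) = 1.6677068
ln(W_i) = ln(0.805) = -0.216913
ln(W_f) - ln(W_i) = 1.6677068 - -0.216913 = 1.8846198
SGR = 1.8846198 / 147 * 100 = 1.28205 %/day

1.28205 %/day


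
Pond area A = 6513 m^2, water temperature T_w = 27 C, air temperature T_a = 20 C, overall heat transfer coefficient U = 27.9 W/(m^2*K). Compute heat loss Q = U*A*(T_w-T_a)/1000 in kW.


Temperature difference dT = 27 - 20 = 7 K
Heat loss (W) = U * A * dT = 27.9 * 6513 * 7 = 1271988.9 W
Convert to kW: 1271988.9 / 1000 = 1271.9889 kW

1271.9889 kW


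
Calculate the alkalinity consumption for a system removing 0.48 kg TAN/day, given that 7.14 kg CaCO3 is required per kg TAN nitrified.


Alkalinity factor: 7.14 kg CaCO3 consumed per kg TAN nitrified
alk = 0.48 kg TAN * 7.14 = 3.4272 kg CaCO3/day

3.4272 kg CaCO3/day


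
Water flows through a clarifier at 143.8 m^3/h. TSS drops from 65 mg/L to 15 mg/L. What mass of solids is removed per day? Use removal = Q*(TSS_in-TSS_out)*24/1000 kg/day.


Concentration drop: TSS_in - TSS_out = 65 - 15 = 50 mg/L
Hourly solids removed = Q * dTSS = 143.8 m^3/h * 50 mg/L = 7190 g/h  (m^3/h * mg/L = g/h)
Daily solids removed = 7190 * 24 = 172560 g/day
Convert g to kg: 172560 / 1000 = 172.56 kg/day

172.56 kg/day


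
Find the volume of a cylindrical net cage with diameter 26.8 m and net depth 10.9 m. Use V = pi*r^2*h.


r = d/2 = 26.8/2 = 13.4 m
Base area = pi*r^2 = pi*13.4^2 = 564.10438 m^2
Volume = 564.10438 * 10.9 = 6148.74 m^3

6148.74 m^3


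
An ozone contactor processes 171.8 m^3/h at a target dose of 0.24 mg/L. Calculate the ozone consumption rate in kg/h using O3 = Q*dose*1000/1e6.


O3 demand (mg/h) = Q * dose * 1000 = 171.8 * 0.24 * 1000 = 41232 mg/h
Convert mg to kg: 41232 / 1e6 = 0.041232 kg/h

0.041232 kg/h


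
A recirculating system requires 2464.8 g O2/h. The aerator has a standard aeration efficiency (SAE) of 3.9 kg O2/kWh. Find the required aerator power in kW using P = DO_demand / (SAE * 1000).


SAE in g O2/kWh = 3.9 * 1000 = 3900 g/kWh
P = DO_demand / SAE_g = 2464.8 / 3900 = 0.632 kW

0.632 kW


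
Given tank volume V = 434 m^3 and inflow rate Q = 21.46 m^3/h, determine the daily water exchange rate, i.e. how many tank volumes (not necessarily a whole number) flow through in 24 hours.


Daily flow volume = 21.46 m^3/h * 24 h = 515.04 m^3/day
Exchanges = daily flow / tank volume = 515.04 / 434 = 1.18673 exchanges/day

1.18673 exchanges/day


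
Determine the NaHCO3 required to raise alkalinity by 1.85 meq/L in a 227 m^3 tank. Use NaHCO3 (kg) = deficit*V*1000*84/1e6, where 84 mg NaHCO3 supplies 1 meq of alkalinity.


Tank volume in L = 227 m^3 * 1000 = 227000 L
Total meq required = 1.85 meq/L * 227000 L = 419950 meq
NaHCO3 mass = 419950 meq * 84 mg/meq / 1e6 = 35.2758 kg

35.2758 kg


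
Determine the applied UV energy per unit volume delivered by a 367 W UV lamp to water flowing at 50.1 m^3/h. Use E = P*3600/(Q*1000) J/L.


Energy delivered per hour = 367 W * 3600 s = 1321200 J/h
Volume treated per hour = 50.1 m^3/h * 1000 = 50100 L/h
dose = 1321200 / 50100 = 26.3713 J/L

26.3713 J/L


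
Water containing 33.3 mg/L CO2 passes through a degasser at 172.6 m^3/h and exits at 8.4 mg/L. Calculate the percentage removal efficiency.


CO2_out / CO2_in = 8.4 / 33.3 = 0.25225225
Fraction remaining = 0.25225225
efficiency = (1 - 0.25225225) * 100 = 74.7748 %

74.7748 %


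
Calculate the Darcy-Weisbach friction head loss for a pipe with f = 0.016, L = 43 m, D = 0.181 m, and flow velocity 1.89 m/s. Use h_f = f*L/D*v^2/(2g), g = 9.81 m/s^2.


v^2 = 1.89^2 = 3.5721 m^2/s^2
L/D = 43/0.181 = 237.56906
h_f = f*(L/D)*v^2/(2g) = 0.016 * 237.56906 * 3.5721 / 19.62 = 0.692045 m

0.692045 m


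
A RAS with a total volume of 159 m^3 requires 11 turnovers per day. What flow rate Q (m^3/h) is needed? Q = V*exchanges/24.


Daily recirculation volume = 159 m^3 * 11 = 1749 m^3/day
Flow rate Q = daily volume / 24 h = 1749 / 24 = 72.875 m^3/h

72.875 m^3/h


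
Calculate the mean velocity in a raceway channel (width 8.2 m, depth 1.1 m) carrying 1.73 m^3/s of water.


Cross-sectional area = W * d = 8.2 * 1.1 = 9.02 m^2
Velocity = Q / A = 1.73 / 9.02 = 0.191796 m/s

0.191796 m/s


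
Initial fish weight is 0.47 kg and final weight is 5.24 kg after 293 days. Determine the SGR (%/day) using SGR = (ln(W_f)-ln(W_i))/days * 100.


ln(W_f) = ln(5.24) = 1.6563215
ln(W_i) = ln(0.47) = -0.75502258
ln(W_f) - ln(W_i) = 1.6563215 - -0.75502258 = 2.4113441
SGR = 2.4113441 / 293 * 100 = 0.822984 %/day

0.822984 %/day


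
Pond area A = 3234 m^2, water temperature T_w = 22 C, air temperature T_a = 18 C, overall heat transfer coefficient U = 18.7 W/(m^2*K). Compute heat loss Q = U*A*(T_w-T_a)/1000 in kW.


Temperature difference dT = 22 - 18 = 4 K
Heat loss (W) = U * A * dT = 18.7 * 3234 * 4 = 241903.2 W
Convert to kW: 241903.2 / 1000 = 241.9032 kW

241.9032 kW


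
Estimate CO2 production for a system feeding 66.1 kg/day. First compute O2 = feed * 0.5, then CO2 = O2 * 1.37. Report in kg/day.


O2 = 66.1 * 0.5 = 33.05
CO2 = 33.05 * 1.37 = 45.2785

45.2785 kg/day


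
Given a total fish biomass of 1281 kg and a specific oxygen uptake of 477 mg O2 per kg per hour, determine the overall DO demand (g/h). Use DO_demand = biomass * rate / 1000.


Total O2 consumption (mg/h) = 1281 kg * 477 mg/(kg*h) = 611037 mg/h
Convert to g/h: 611037 / 1000 = 611.037 g/h

611.037 g/h


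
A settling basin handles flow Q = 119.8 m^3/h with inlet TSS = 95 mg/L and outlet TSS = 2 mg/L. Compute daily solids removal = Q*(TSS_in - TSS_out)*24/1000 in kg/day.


Concentration drop: TSS_in - TSS_out = 95 - 2 = 93 mg/L
Hourly solids removed = Q * dTSS = 119.8 m^3/h * 93 mg/L = 11141.4 g/h  (m^3/h * mg/L = g/h)
Daily solids removed = 11141.4 * 24 = 267393.6 g/day
Convert g to kg: 267393.6 / 1000 = 267.3936 kg/day

267.3936 kg/day


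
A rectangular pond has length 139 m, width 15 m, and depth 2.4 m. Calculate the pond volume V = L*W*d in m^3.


Base area = L * W = 139 * 15 = 2085 m^2
Volume = area * depth = 2085 * 2.4 = 5004 m^3

5004 m^3


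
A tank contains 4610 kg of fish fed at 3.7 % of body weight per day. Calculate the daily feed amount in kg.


Feeding rate fraction = 3.7% / 100 = 0.037
Daily feed = 4610 kg * 0.037 = 170.57 kg/day

170.57 kg/day


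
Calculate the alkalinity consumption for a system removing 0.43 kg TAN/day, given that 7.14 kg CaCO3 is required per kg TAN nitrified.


Alkalinity factor: 7.14 kg CaCO3 consumed per kg TAN nitrified
alk = 0.43 kg TAN * 7.14 = 3.0702 kg CaCO3/day

3.0702 kg CaCO3/day


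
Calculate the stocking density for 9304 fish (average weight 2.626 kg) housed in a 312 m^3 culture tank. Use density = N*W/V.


Total biomass = 9304 fish * 2.626 kg = 24432.304 kg
Density = total biomass / volume = 24432.304 / 312 = 78.3087 kg/m^3

78.3087 kg/m^3


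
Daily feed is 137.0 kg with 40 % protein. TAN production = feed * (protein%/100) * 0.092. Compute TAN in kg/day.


Protein in feed = 137.0 * 40/100 = 54.8 kg/day
TAN = protein * 0.092 = 54.8 * 0.092 = 5.0416 kg/day

5.0416 kg/day


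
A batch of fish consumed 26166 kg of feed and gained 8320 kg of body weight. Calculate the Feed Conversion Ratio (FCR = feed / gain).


FCR = feed consumed / weight gained
FCR = 26166 kg / 8320 kg = 3.14495

3.14495


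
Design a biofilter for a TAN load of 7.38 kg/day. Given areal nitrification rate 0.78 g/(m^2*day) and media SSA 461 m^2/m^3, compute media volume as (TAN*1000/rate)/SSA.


A = 7.38*1000 / 0.78 = 9461.5385 m^2
V = 9461.5385 / 461 = 20.5239

20.5239 m^3


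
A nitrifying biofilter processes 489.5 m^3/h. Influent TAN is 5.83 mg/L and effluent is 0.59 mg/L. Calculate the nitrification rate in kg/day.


Concentration drop: TAN_in - TAN_out = 5.83 - 0.59 = 5.24 mg/L
Hourly TAN removed = Q * dTAN = 489.5 m^3/h * 5.24 mg/L = 2564.98 g/h  (m^3/h * mg/L = g/h)
Daily TAN removed = 2564.98 * 24 = 61559.52 g/day
Convert to kg/day: 61559.52 / 1000 = 61.55952 kg/day

61.55952 kg/day


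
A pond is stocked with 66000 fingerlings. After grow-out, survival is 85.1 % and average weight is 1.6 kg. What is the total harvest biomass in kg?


Survivors = 66000 * 85.1/100 = 56166 fish
Harvest biomass = survivors * W_f = 56166 * 1.6 = 89865.6 kg

89865.6 kg


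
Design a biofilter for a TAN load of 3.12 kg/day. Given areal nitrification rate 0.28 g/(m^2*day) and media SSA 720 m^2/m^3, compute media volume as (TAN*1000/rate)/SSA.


A = 3.12*1000 / 0.28 = 11142.857 m^2
V = 11142.857 / 720 = 15.4762

15.4762 m^3


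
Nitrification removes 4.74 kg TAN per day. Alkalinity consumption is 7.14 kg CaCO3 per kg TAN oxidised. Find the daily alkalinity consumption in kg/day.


Alkalinity factor: 7.14 kg CaCO3 consumed per kg TAN nitrified
alk = 4.74 kg TAN * 7.14 = 33.8436 kg CaCO3/day

33.8436 kg CaCO3/day


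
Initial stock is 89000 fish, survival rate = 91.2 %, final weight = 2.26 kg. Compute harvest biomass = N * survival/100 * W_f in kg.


Survivors = 89000 * 91.2/100 = 81168 fish
Harvest biomass = survivors * W_f = 81168 * 2.26 = 183439.68 kg

183439.68 kg


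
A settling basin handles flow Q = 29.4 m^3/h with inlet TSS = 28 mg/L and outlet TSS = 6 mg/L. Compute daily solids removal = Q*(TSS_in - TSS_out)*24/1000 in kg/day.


Concentration drop: TSS_in - TSS_out = 28 - 6 = 22 mg/L
Hourly solids removed = Q * dTSS = 29.4 m^3/h * 22 mg/L = 646.8 g/h  (m^3/h * mg/L = g/h)
Daily solids removed = 646.8 * 24 = 15523.2 g/day
Convert g to kg: 15523.2 / 1000 = 15.5232 kg/day

15.5232 kg/day


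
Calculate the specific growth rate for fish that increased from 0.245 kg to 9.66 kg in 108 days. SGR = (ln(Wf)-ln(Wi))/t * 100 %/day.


ln(W_f) = ln(9.66) = 2.2679936
ln(W_i) = ln(0.245) = -1.4064971
ln(W_f) - ln(W_i) = 2.2679936 - -1.4064971 = 3.6744907
SGR = 3.6744907 / 108 * 100 = 3.40231 %/day

3.40231 %/day


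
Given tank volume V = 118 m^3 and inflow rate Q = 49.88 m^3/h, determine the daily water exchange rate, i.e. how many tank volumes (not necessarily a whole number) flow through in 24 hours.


Daily flow volume = 49.88 m^3/h * 24 h = 1197.12 m^3/day
Exchanges = daily flow / tank volume = 1197.12 / 118 = 10.1451 exchanges/day

10.1451 exchanges/day


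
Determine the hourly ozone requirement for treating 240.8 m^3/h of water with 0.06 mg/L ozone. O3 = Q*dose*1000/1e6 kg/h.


O3 demand (mg/h) = Q * dose * 1000 = 240.8 * 0.06 * 1000 = 14448 mg/h
Convert mg to kg: 14448 / 1e6 = 0.014448 kg/h

0.014448 kg/h


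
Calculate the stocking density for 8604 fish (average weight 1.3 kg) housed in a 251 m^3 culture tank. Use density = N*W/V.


Total biomass = 8604 fish * 1.3 kg = 11185.2 kg
Density = total biomass / volume = 11185.2 / 251 = 44.5625 kg/m^3

44.5625 kg/m^3


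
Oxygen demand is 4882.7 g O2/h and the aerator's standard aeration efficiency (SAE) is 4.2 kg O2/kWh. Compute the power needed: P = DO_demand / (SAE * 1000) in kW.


SAE in g O2/kWh = 4.2 * 1000 = 4200 g/kWh
P = DO_demand / SAE_g = 4882.7 / 4200 = 1.16255 kW

1.16255 kW


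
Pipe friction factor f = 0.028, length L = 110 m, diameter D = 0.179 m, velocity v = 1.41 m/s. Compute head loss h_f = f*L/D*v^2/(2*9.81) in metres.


v^2 = 1.41^2 = 1.9881 m^2/s^2
L/D = 110/0.179 = 614.52514
h_f = f*(L/D)*v^2/(2g) = 0.028 * 614.52514 * 1.9881 / 19.62 = 1.74356 m

1.74356 m


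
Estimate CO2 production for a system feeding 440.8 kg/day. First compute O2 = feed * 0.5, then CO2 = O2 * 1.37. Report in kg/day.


O2 = 440.8 * 0.5 = 220.4
CO2 = 220.4 * 1.37 = 301.948

301.948 kg/day


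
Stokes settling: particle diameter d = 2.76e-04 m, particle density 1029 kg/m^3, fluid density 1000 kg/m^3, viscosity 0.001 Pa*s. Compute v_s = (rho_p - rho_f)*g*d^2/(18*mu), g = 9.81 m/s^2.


Density difference: rho_p - rho_f = 1029 - 1000 = 29 kg/m^3
d^2 = (2.76e-04)^2 = 7.6176e-08 m^2
Numerator = (rho_p - rho_f) * g * d^2 = 29 * 9.81 * 7.6176e-08 = 2.167131e-05
Denominator = 18 * mu = 18 * 0.001 = 0.018
v_s = 2.167131e-05 / 0.018 = 0.00120396 m/s
Check: Re = rho_f * v_s * d / mu = 1000 * 0.00120396 * 2.76e-04 / 0.001 = 0.332 < 1, so Stokes' law applies.

0.00120396 m/s


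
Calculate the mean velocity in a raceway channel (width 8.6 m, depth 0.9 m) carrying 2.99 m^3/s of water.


Cross-sectional area = W * d = 8.6 * 0.9 = 7.74 m^2
Velocity = Q / A = 2.99 / 7.74 = 0.386305 m/s

0.386305 m/s


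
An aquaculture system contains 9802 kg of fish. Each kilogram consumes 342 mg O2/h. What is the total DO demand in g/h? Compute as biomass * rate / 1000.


Total O2 consumption (mg/h) = 9802 kg * 342 mg/(kg*h) = 3352284 mg/h
Convert to g/h: 3352284 / 1000 = 3352.284 g/h

3352.284 g/h


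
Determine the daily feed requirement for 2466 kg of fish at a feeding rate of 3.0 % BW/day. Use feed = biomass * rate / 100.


Feeding rate fraction = 3.0% / 100 = 0.03
Daily feed = 2466 kg * 0.03 = 73.98 kg/day

73.98 kg/day


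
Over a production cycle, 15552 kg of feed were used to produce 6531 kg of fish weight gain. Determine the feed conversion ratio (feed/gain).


FCR = feed consumed / weight gained
FCR = 15552 kg / 6531 kg = 2.38126

2.38126
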